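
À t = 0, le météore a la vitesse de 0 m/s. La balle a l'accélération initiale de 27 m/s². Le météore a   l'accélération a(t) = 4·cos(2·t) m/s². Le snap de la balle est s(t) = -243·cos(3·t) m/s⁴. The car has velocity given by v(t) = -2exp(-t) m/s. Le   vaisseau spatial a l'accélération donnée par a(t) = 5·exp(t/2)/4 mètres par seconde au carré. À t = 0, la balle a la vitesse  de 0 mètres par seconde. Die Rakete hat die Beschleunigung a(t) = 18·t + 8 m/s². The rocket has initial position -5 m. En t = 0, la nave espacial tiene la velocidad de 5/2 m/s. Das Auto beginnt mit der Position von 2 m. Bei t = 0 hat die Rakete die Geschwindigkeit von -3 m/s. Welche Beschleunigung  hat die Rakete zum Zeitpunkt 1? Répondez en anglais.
Using a(t) = 18·t + 8 and substituting t = 1, we find a = 26.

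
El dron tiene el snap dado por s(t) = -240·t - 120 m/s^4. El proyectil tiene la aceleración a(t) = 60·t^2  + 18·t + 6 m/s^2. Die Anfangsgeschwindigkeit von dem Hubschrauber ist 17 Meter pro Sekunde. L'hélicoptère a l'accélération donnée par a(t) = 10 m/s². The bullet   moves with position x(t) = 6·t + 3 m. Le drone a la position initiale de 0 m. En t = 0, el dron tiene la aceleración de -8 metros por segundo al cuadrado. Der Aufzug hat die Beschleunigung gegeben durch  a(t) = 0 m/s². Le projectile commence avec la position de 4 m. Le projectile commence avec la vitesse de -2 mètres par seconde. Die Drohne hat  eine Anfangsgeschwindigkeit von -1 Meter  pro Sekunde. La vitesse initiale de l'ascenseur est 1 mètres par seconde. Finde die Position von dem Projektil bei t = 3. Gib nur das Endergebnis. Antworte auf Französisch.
La position à t = 3 est x = 511.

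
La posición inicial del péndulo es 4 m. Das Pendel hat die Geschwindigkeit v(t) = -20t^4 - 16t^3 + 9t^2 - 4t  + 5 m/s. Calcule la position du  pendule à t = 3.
Pour résoudre ceci, nous devons prendre 1 intégrale de notre équation de la vitesse v(t) = -20·t^4 - 16·t^3 + 9·t^2 - 4·t + 5. La primitive de la vitesse, avec x(0) = 4, donne la position: x(t) = -4·t^5 - 4·t^4 + 3·t^3 - 2·t^2 + 5·t + 4. De l'équation de la position x(t) = -4·t^5 - 4·t^4 + 3·t^3 - 2·t^2 + 5·t + 4, nous substituons t = 3 pour obtenir x = -1214.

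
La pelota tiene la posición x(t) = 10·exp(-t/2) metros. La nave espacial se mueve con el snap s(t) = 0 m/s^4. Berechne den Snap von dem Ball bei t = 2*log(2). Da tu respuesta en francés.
En partant de la position x(t) = 10·exp(-t/2), nous prenons 4 dérivées. En prenant d/dt de x(t), nous trouvons v(t) = -5·exp(-t/2). En dérivant la vitesse, nous obtenons l'accélération: a(t) = 5·exp(-t/2)/2. La dérivée de l'accélération donne le jerk: j(t) = -5·exp(-t/2)/4. En prenant d/dt de j(t), nous trouvons s(t) = 5·exp(-t/2)/8. Nous avons le snap s(t) = 5·exp(-t/2)/8. En substituant t = 2*log(2): s(2*log(2)) = 5/16.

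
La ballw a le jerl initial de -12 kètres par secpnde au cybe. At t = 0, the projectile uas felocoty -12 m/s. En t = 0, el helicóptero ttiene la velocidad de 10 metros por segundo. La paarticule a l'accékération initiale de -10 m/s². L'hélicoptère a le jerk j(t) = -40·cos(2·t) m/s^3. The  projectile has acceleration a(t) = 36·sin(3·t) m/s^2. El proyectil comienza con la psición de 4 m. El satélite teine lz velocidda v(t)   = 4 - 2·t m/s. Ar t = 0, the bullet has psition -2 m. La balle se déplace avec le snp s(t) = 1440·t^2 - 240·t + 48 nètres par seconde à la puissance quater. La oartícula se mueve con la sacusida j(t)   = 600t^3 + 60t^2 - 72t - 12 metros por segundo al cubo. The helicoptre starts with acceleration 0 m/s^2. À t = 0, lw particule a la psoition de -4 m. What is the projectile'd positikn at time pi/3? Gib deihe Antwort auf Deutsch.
Um dies zu lösen, müssen wir 2 Stammfunktionen unserer Gleichung für die Beschleunigung a(t) = 36·sin(3·t) finden. Durch Integration von der Beschleunigung und Verwendung der Anfangsbedingung v(0) = -12, erhalten wir v(t) = -12·cos(3·t). Mit ∫v(t)dt und Anwendung von x(0) = 4, finden wir x(t) = 4 - 4·sin(3·t). Aus der Gleichung für die Position x(t) = 4 - 4·sin(3·t), setzen wir t = pi/3 ein und erhalten x = 4.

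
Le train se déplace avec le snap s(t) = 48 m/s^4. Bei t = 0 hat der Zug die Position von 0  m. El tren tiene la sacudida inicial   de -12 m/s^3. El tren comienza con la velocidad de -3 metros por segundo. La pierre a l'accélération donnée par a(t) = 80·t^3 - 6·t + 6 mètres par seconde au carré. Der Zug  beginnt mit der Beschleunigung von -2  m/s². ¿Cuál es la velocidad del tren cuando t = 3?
Para resolver esto, necesitamos tomar 3 integrales de nuestra ecuación del snap s(t) = 48. Tomando ∫s(t)dt y aplicando j(0) = -12, encontramos j(t) = 48·t - 12. La antiderivada de la sacudida es la aceleración. Usando a(0) = -2, obtenemos a(t) = 24·t^2 - 12·t - 2. La integral de la aceleración, con v(0) = -3, da la velocidad: v(t) = 8·t^3 - 6·t^2 - 2·t - 3. De la ecuación de la velocidad v(t) = 8·t^3 - 6·t^2 - 2·t - 3, sustituimos t = 3 para obtener v = 153.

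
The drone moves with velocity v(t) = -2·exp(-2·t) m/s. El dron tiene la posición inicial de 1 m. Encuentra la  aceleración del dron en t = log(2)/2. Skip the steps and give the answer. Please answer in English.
The acceleration at t = log(2)/2 is a = 2.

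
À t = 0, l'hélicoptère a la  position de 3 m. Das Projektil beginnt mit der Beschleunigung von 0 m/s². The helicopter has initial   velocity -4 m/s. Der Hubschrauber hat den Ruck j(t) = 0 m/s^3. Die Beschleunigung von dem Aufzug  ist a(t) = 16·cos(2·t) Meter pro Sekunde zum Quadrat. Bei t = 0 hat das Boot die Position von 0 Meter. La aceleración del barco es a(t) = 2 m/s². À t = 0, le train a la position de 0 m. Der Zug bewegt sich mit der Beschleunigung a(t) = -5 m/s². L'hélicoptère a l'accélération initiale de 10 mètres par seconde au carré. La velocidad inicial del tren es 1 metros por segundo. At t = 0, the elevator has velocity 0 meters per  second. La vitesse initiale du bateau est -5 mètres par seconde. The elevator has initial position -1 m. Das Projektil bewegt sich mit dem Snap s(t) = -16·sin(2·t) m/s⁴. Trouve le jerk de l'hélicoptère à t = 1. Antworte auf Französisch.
En utilisant j(t) = 0 et en substituant t = 1, nous trouvons j = 0.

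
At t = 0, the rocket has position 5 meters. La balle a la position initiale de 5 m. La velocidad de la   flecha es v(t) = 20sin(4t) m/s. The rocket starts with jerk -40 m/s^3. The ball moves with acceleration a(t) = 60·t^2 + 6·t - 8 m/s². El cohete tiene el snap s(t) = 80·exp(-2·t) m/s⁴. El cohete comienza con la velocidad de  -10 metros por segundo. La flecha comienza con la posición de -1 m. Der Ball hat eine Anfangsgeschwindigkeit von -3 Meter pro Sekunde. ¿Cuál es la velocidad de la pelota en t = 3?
Necesitamos integrar nuestra ecuación de la aceleración a(t) = 60·t^2 + 6·t - 8 1 vez. Tomando ∫a(t)dt y aplicando v(0) = -3, encontramos v(t) = 20·t^3 + 3·t^2 - 8·t - 3. Usando v(t) = 20·t^3 + 3·t^2 - 8·t - 3 y sustituyendo t = 3, encontramos v = 540.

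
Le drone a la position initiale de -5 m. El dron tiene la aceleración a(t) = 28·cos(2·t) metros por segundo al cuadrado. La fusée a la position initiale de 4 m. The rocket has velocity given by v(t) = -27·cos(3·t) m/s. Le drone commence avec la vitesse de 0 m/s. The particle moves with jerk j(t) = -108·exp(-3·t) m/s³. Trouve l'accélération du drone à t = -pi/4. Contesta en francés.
Nous avons l'accélération a(t) = 28·cos(2·t). En substituant t = -pi/4: a(-pi/4) = 0.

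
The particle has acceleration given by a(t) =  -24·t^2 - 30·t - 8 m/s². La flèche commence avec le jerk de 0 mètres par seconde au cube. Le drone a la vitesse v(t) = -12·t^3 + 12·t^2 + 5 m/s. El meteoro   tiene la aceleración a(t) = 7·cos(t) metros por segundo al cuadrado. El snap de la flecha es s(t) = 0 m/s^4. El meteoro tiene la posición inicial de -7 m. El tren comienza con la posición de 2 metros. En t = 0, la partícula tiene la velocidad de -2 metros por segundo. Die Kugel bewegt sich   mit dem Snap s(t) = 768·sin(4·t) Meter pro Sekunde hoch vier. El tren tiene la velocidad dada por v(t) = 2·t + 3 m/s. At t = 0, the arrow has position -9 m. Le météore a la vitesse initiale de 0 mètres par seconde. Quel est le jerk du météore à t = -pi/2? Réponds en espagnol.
Para resolver esto, necesitamos tomar 1 derivada de nuestra ecuación de la aceleración a(t) = 7·cos(t). Tomando d/dt de a(t), encontramos j(t) = -7·sin(t). Usando j(t) = -7·sin(t) y sustituyendo t = -pi/2, encontramos j = 7.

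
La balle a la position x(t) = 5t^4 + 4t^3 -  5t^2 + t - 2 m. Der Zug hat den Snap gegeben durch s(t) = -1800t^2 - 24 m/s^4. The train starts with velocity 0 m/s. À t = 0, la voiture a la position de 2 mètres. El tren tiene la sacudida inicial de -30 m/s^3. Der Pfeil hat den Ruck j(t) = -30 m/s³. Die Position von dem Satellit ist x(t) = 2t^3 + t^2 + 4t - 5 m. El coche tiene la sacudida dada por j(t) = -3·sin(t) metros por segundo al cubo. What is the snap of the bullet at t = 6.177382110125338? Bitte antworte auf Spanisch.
Debemos derivar nuestra ecuación de la posición x(t) = 5·t^4 + 4·t^3 - 5·t^2 + t - 2 4 veces. Derivando la posición, obtenemos la velocidad: v(t) = 20·t^3 + 12·t^2 - 10·t + 1. Tomando d/dt de v(t), encontramos a(t) = 60·t^2 + 24·t - 10. La derivada de la aceleración da la sacudida: j(t) = 120·t + 24. La derivada de la sacudida da el snap: s(t) = 120. De la ecuación del snap s(t) = 120, sustituimos t = 6.177382110125338 para obtener s = 120.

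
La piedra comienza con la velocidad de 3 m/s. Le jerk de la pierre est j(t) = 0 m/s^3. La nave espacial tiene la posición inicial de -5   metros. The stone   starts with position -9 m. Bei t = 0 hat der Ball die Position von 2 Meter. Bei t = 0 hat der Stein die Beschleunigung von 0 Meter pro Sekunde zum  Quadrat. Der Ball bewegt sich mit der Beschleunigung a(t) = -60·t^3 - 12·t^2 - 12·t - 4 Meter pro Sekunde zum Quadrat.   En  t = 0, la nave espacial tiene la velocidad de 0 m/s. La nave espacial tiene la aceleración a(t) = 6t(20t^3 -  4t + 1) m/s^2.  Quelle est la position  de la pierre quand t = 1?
Pour résoudre ceci, nous devons prendre 3 primitives de notre équation du jerk j(t) = 0. En prenant ∫j(t)dt et en appliquant a(0) = 0, nous trouvons a(t) = 0. La primitive de l'accélération est la vitesse. En utilisant v(0) = 3, nous obtenons v(t) = 3. L'intégrale de la vitesse est la position. En utilisant x(0) = -9, nous obtenons x(t) = 3·t - 9. Nous avons la position x(t) = 3·t - 9. En substituant t = 1: x(1) = -6.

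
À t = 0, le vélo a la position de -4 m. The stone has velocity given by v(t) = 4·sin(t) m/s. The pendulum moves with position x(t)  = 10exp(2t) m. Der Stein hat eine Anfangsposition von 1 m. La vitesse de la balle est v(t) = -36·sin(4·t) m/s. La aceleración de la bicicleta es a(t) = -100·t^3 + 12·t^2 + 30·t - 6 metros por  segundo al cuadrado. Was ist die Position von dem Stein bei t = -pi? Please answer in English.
We need to integrate our velocity equation v(t) = 4·sin(t) 1 time. Taking ∫v(t)dt and applying x(0) = 1, we find x(t) = 5 - 4·cos(t). From the given position equation x(t) = 5 - 4·cos(t), we substitute t = -pi to get x = 9.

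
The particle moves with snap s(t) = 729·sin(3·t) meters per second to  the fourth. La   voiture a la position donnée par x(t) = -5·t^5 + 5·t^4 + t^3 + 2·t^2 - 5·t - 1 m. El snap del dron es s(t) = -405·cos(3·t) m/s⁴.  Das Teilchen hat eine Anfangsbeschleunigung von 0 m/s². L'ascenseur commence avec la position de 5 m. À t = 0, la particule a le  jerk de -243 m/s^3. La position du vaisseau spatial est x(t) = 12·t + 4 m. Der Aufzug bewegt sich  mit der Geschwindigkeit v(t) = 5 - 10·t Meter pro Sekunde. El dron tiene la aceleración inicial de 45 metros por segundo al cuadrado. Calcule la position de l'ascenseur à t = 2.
Nous devons trouver l'intégrale de notre équation de la vitesse v(t) = 5 - 10·t 1 fois. En prenant ∫v(t)dt et en appliquant x(0) = 5, nous trouvons x(t) = -5·t^2 + 5·t + 5. Nous avons la position x(t) = -5·t^2 + 5·t + 5. En substituant t = 2: x(2) = -5.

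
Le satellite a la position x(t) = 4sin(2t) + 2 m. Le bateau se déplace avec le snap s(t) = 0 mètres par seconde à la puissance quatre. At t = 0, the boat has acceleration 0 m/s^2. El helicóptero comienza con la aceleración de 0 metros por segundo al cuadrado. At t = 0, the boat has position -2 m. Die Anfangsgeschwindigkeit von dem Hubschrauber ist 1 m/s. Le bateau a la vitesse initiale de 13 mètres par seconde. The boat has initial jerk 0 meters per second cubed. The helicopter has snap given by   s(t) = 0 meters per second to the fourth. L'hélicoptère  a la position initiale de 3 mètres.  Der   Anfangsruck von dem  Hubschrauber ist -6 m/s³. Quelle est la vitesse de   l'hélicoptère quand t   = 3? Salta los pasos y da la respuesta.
À t = 3, v = -26.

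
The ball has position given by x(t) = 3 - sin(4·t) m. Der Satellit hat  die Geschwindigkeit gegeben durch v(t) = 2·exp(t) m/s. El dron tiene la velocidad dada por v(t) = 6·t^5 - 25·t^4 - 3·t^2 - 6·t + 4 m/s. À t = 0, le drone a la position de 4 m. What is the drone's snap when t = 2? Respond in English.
Starting from velocity v(t) = 6·t^5 - 25·t^4 - 3·t^2 - 6·t + 4, we take 3 derivatives. Differentiating velocity, we get acceleration: a(t) = 30·t^4 - 100·t^3 - 6·t - 6. The derivative of acceleration gives jerk: j(t) = 120·t^3 - 300·t^2 - 6. Differentiating jerk, we get snap: s(t) = 360·t^2 - 600·t. We have snap s(t) = 360·t^2 - 600·t. Substituting t = 2: s(2) = 240.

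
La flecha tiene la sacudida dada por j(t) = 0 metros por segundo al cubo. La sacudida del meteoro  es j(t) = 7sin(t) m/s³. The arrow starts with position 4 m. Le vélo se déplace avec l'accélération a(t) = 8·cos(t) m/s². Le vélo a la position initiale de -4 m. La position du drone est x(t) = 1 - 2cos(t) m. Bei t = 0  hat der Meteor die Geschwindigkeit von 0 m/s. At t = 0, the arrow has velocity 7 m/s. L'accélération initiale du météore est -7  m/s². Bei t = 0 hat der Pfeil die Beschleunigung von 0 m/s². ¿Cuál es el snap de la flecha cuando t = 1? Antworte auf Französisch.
Pour résoudre ceci, nous devons prendre 1 dérivée de notre équation du jerk j(t) = 0. En dérivant le jerk, nous obtenons le snap: s(t) = 0. En utilisant s(t) = 0 et en substituant t = 1, nous trouvons s = 0.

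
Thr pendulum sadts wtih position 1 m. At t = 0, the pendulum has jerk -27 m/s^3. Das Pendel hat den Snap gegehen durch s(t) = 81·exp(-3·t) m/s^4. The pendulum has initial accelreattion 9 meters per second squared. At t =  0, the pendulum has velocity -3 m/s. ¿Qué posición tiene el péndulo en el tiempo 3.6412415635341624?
Partiendo del snap s(t) = 81·exp(-3·t), tomamos 4 integrales. La integral del snap es la sacudida. Usando j(0) = -27, obtenemos j(t) = -27·exp(-3·t). La integral de la sacudida, con a(0) = 9, da la aceleración: a(t) = 9·exp(-3·t). Tomando ∫a(t)dt y aplicando v(0) = -3, encontramos v(t) = -3·exp(-3·t). La antiderivada de la velocidad, con x(0) = 1, da la posición: x(t) = exp(-3·t). De la ecuación de la posición x(t) = exp(-3·t), sustituimos t = 3.6412415635341624 para obtener x = 0.0000180254719762178.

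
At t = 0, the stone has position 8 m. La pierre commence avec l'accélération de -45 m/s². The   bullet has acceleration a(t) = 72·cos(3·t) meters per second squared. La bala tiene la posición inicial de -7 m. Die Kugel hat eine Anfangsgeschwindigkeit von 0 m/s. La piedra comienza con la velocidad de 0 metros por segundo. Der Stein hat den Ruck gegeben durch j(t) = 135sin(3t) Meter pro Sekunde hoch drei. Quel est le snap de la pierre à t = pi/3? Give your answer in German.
Ausgehend von dem Ruck j(t) = 135·sin(3·t), nehmen wir 1 Ableitung. Die Ableitung von dem Ruck ergibt den Snap: s(t) = 405·cos(3·t). Mit s(t) = 405·cos(3·t) und Einsetzen von t = pi/3, finden wir s = -405.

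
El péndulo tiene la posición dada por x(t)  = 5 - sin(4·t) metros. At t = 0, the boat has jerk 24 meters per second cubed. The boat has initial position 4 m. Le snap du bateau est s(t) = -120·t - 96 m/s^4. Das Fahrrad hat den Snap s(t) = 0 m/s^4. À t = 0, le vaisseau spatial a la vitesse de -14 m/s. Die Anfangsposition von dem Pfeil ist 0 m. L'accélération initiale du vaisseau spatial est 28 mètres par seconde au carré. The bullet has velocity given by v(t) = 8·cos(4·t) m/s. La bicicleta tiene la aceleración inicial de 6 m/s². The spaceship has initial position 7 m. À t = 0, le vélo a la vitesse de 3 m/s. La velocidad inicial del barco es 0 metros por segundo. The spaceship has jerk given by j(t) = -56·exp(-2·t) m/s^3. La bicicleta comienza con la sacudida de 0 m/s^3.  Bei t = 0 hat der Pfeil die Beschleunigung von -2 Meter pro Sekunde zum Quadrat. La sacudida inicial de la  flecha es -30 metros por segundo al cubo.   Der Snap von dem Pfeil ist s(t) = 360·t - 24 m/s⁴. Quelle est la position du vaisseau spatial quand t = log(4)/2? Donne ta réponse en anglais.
Starting from jerk j(t) = -56·exp(-2·t), we take 3 integrals. The integral of jerk is acceleration. Using a(0) = 28, we get a(t) = 28·exp(-2·t). Taking ∫a(t)dt and applying v(0) = -14, we find v(t) = -14·exp(-2·t). Taking ∫v(t)dt and applying x(0) = 7, we find x(t) = 7·exp(-2·t). Using x(t) = 7·exp(-2·t) and substituting t = log(4)/2, we find x = 7/4.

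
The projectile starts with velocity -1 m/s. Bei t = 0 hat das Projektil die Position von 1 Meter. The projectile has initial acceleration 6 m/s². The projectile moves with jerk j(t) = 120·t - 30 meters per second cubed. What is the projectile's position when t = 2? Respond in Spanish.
Partiendo de la sacudida j(t) = 120·t - 30, tomamos 3 integrales. Tomando ∫j(t)dt y aplicando a(0) = 6, encontramos a(t) = 60·t^2 - 30·t + 6. La integral de la aceleración es la velocidad. Usando v(0) = -1, obtenemos v(t) = 20·t^3 - 15·t^2 + 6·t - 1. Tomando ∫v(t)dt y aplicando x(0) = 1, encontramos x(t) = 5·t^4 - 5·t^3 + 3·t^2 - t + 1. Tenemos la posición x(t) = 5·t^4 - 5·t^3 + 3·t^2 - t + 1. Sustituyendo t = 2: x(2) = 51.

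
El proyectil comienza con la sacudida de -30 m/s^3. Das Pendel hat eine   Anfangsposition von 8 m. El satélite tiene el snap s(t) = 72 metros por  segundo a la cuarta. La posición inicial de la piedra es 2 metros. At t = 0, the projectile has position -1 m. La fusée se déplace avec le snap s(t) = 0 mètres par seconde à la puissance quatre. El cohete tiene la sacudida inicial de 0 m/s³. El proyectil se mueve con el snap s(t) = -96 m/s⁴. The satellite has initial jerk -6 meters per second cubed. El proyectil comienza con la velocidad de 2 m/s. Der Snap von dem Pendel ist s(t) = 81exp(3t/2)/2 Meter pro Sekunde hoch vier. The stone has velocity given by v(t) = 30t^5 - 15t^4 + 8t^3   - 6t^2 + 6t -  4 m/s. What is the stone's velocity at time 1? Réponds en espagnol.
Usando v(t) = 30·t^5 - 15·t^4 + 8·t^3 - 6·t^2 + 6·t - 4 y sustituyendo t = 1, encontramos v = 19.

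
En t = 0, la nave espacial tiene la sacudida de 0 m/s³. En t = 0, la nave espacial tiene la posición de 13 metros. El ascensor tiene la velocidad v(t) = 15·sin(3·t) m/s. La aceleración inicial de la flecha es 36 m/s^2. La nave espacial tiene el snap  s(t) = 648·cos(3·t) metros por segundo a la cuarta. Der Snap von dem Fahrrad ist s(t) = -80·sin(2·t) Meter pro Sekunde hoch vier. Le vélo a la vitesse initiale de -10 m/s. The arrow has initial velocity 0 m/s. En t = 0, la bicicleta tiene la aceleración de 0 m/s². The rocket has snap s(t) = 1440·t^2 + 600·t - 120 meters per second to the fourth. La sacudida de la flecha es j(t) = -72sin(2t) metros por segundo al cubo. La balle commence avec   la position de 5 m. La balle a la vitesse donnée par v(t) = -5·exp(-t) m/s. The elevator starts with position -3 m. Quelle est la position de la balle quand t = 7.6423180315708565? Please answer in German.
Wir müssen die Stammfunktion unserer Gleichung für die Geschwindigkeit v(t) = -5·exp(-t) 1-mal finden. Das Integral von der Geschwindigkeit ist die Position. Mit x(0) = 5 erhalten wir x(t) = 5·exp(-t). Mit x(t) = 5·exp(-t) und Einsetzen von t = 7.6423180315708565, finden wir x = 0.00239857583669702.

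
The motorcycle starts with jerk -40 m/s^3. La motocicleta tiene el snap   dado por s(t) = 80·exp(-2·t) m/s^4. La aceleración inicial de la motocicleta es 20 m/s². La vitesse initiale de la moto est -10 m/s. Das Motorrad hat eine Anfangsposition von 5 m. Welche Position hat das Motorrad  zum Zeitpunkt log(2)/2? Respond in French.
En partant du snap s(t) = 80·exp(-2·t), nous prenons 4 intégrales. La primitive du snap, avec j(0) = -40, donne le jerk: j(t) = -40·exp(-2·t). L'intégrale du jerk est l'accélération. En utilisant a(0) = 20, nous obtenons a(t) = 20·exp(-2·t). La primitive de l'accélération, avec v(0) = -10, donne la vitesse: v(t) = -10·exp(-2·t). En intégrant la vitesse et en utilisant la condition initiale x(0) = 5, nous obtenons x(t) = 5·exp(-2·t). Nous avons la position x(t) = 5·exp(-2·t). En substituant t = log(2)/2: x(log(2)/2) = 5/2.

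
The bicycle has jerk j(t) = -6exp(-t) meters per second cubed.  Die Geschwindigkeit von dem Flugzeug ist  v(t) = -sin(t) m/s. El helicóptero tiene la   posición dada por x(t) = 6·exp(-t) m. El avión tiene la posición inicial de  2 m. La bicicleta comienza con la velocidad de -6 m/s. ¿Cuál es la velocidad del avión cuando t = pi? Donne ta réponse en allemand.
Mit v(t) = -sin(t) und Einsetzen von t = pi, finden wir v = 0.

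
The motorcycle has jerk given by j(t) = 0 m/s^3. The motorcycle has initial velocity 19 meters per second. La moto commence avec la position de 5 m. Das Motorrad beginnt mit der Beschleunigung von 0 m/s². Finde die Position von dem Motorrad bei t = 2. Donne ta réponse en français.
Nous devons intégrer notre équation du jerk j(t) = 0 3 fois. En intégrant le jerk et en utilisant la condition initiale a(0) = 0, nous obtenons a(t) = 0. En prenant ∫a(t)dt et en appliquant v(0) = 19, nous trouvons v(t) = 19. En prenant ∫v(t)dt et en appliquant x(0) = 5, nous trouvons x(t) = 19·t + 5. En utilisant x(t) = 19·t + 5 et en substituant t = 2, nous trouvons x = 43.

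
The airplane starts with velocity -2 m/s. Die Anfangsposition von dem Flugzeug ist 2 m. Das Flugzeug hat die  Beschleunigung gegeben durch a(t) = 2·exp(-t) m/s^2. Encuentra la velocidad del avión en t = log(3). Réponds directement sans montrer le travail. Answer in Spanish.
La respuesta es -2/3.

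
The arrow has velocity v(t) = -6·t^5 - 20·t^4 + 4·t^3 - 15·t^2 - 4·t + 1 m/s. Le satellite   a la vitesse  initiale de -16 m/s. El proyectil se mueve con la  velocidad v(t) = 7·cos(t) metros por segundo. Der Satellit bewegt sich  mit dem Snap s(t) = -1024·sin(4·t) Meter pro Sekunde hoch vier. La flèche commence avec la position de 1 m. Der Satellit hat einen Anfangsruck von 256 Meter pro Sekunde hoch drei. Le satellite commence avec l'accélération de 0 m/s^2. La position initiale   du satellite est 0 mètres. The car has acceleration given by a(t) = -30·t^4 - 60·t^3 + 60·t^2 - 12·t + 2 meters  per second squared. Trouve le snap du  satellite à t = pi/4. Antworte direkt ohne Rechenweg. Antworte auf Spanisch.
El snap en t = pi/4 es s = 0.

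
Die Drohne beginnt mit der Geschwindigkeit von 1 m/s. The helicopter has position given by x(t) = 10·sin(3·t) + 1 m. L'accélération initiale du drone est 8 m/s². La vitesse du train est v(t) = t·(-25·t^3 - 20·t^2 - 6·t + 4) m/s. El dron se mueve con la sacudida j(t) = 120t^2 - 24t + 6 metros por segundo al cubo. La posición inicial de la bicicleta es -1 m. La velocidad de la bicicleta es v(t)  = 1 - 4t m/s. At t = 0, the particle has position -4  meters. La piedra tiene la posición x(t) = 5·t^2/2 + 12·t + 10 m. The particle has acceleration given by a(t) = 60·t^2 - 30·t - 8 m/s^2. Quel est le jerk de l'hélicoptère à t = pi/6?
En partant de la position x(t) = 10·sin(3·t) + 1, nous prenons 3 dérivées. En prenant d/dt de x(t), nous trouvons v(t) = 30·cos(3·t). En prenant d/dt de v(t), nous trouvons a(t) = -90·sin(3·t). En prenant d/dt de a(t), nous trouvons j(t) = -270·cos(3·t). Nous avons le jerk j(t) = -270·cos(3·t). En substituant t = pi/6: j(pi/6) = 0.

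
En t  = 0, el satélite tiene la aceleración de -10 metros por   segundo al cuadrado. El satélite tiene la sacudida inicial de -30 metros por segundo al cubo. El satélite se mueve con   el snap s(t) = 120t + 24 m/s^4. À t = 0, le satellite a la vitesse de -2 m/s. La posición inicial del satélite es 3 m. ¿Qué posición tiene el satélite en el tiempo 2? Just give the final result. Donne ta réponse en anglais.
x(2) = -13.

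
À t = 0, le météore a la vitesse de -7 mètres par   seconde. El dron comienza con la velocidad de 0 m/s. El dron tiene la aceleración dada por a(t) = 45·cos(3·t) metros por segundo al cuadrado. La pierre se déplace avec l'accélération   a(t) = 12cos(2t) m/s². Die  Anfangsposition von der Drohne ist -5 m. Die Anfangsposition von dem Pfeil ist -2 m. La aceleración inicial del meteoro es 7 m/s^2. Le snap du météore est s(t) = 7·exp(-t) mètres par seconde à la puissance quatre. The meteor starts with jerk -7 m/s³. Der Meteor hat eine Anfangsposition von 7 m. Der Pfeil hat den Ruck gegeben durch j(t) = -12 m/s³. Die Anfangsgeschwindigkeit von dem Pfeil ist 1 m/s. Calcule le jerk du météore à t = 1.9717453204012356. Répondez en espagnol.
Partiendo del snap s(t) = 7·exp(-t), tomamos 1 integral. La antiderivada del snap es la sacudida. Usando j(0) = -7, obtenemos j(t) = -7·exp(-t). Tenemos la sacudida j(t) = -7·exp(-t). Sustituyendo t = 1.9717453204012356: j(1.9717453204012356) = -0.974495701186522.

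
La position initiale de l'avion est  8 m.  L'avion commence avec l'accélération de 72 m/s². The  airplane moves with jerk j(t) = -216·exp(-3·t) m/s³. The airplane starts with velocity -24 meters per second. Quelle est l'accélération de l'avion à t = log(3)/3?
Nous devons intégrer notre équation du jerk j(t) = -216·exp(-3·t) 1 fois. L'intégrale du jerk est l'accélération. En utilisant a(0) = 72, nous obtenons a(t) = 72·exp(-3·t). Nous avons l'accélération a(t) = 72·exp(-3·t). En substituant t = log(3)/3: a(log(3)/3) = 24.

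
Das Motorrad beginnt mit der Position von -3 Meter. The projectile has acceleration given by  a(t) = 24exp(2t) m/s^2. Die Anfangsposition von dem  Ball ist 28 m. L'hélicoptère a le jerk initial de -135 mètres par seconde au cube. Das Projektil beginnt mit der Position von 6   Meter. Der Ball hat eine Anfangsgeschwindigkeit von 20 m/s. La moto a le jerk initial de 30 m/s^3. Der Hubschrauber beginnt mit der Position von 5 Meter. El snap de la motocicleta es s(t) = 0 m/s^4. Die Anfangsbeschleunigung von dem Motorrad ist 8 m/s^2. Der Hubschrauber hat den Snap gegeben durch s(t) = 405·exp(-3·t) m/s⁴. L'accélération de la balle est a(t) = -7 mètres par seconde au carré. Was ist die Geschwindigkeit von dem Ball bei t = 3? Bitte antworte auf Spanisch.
Necesitamos integrar nuestra ecuación de la aceleración a(t) = -7 1 vez. Integrando la aceleración y usando la condición inicial v(0) = 20, obtenemos v(t) = 20 - 7·t. Usando v(t) = 20 - 7·t y sustituyendo t = 3, encontramos v = -1.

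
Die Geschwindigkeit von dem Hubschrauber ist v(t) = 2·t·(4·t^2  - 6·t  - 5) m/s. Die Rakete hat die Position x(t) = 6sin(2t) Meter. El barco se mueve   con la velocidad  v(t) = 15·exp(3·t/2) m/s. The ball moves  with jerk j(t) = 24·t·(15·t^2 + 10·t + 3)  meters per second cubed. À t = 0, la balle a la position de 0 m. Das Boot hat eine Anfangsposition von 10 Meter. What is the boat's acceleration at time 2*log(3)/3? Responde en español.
Debemos derivar nuestra ecuación de la velocidad v(t) = 15·exp(3·t/2) 1 vez. La derivada de la velocidad da la aceleración: a(t) = 45·exp(3·t/2)/2. De la ecuación de la aceleración a(t) = 45·exp(3·t/2)/2, sustituimos t = 2*log(3)/3 para obtener a = 135/2.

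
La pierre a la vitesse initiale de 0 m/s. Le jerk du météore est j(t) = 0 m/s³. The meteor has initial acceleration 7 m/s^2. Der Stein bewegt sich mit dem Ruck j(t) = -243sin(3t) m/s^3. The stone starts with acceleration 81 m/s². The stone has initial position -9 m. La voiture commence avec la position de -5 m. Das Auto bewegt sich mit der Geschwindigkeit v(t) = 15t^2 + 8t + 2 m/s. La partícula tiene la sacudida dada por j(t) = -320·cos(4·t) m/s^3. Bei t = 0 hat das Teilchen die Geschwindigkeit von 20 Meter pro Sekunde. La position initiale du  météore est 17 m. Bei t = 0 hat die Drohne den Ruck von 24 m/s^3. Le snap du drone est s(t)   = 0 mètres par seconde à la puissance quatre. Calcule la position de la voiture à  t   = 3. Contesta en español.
Para resolver esto, necesitamos tomar 1 integral de nuestra ecuación de la velocidad v(t) = 15·t^2 + 8·t + 2. Integrando la velocidad y usando la condición inicial x(0) = -5, obtenemos x(t) = 5·t^3 + 4·t^2 + 2·t - 5. Usando x(t) = 5·t^3 + 4·t^2 + 2·t - 5 y sustituyendo t = 3, encontramos x = 172.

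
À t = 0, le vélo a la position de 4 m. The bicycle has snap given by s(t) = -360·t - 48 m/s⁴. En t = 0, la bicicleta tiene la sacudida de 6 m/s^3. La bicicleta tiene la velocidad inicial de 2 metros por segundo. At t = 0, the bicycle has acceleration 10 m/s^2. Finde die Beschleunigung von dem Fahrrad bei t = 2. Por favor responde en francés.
Nous devons trouver l'intégrale de notre équation du snap s(t) = -360·t - 48 2 fois. En prenant ∫s(t)dt et en appliquant j(0) = 6, nous trouvons j(t) = -180·t^2 - 48·t + 6. En intégrant le jerk et en utilisant la condition initiale a(0) = 10, nous obtenons a(t) = -60·t^3 - 24·t^2 + 6·t + 10. En utilisant a(t) = -60·t^3 - 24·t^2 + 6·t + 10 et en substituant t = 2, nous trouvons a = -554.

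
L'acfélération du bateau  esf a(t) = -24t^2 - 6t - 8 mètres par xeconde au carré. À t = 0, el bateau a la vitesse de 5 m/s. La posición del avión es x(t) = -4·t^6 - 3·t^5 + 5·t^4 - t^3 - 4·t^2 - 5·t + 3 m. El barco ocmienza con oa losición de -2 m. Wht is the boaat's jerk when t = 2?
To solve this, we need to take 1 derivative of our acceleration equation a(t) = -24·t^2 - 6·t - 8. Differentiating acceleration, we get jerk: j(t) = -48·t - 6. We have jerk j(t) = -48·t - 6. Substituting t = 2: j(2) = -102.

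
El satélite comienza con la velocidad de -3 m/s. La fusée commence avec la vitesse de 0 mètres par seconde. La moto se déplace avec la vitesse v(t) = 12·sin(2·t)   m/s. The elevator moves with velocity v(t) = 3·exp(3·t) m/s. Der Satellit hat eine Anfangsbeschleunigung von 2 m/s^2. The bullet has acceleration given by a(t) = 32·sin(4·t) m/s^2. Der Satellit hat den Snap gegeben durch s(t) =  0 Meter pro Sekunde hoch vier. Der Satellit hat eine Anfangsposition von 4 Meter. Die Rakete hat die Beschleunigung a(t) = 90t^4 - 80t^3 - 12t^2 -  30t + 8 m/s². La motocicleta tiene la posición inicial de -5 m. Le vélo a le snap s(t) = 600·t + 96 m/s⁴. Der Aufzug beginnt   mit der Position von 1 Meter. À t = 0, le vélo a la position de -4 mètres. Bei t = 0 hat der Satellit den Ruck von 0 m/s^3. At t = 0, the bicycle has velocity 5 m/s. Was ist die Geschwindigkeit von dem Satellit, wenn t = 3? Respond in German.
Um dies zu lösen, müssen wir 3 Integrale unserer Gleichung für den Snap s(t) = 0 finden. Durch Integration von dem Snap und Verwendung der Anfangsbedingung j(0) = 0, erhalten wir j(t) = 0. Durch Integration von dem Ruck und Verwendung der Anfangsbedingung a(0) = 2, erhalten wir a(t) = 2. Durch Integration von der Beschleunigung und Verwendung der Anfangsbedingung v(0) = -3, erhalten wir v(t) = 2·t - 3. Wir haben die Geschwindigkeit v(t) = 2·t - 3. Durch Einsetzen von t = 3: v(3) = 3.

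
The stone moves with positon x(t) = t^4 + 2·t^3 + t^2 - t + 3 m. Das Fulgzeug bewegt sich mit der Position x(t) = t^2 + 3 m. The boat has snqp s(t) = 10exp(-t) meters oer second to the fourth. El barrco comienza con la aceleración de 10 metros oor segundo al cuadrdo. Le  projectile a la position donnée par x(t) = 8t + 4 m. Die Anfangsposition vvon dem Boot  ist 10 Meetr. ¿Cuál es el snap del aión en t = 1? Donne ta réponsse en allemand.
Ausgehend von der Position x(t) = t^2 + 3, nehmen wir 4 Ableitungen. Die Ableitung von der Position ergibt die Geschwindigkeit: v(t) = 2·t. Durch Ableiten von der Geschwindigkeit erhalten wir die Beschleunigung: a(t) = 2. Die Ableitung von der Beschleunigung ergibt den Ruck: j(t) = 0. Die Ableitung von dem Ruck ergibt den Snap: s(t) = 0. Mit s(t) = 0 und Einsetzen von t = 1, finden wir s = 0.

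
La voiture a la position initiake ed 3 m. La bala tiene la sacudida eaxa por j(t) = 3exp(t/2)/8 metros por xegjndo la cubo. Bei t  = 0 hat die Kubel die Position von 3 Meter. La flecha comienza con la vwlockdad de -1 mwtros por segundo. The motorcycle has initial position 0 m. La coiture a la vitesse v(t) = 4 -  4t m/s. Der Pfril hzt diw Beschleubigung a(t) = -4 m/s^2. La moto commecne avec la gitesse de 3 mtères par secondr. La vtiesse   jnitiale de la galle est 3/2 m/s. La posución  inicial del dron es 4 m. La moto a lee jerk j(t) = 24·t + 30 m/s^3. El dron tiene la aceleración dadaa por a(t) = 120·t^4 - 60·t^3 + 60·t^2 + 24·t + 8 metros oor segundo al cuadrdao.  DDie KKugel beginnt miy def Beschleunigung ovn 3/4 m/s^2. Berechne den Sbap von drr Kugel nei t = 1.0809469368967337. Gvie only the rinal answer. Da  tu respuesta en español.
s(1.0809469368967337) = 0.321903661811683.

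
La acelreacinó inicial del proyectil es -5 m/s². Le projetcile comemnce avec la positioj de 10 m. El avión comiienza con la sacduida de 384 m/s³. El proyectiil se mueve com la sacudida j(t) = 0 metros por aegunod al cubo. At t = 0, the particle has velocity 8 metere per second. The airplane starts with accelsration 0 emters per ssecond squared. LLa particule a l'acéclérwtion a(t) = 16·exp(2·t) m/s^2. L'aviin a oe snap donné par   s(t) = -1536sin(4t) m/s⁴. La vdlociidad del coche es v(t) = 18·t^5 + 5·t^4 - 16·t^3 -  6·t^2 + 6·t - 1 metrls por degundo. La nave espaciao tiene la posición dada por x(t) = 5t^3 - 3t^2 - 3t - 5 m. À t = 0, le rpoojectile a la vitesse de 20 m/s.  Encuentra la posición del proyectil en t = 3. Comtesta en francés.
Nous devons intégrer notre équation du jerk j(t) = 0 3 fois. L'intégrale du jerk est l'accélération. En utilisant a(0) = -5, nous obtenons a(t) = -5. En intégrant l'accélération et en utilisant la condition initiale v(0) = 20, nous obtenons v(t) = 20 - 5·t. En prenant ∫v(t)dt et en appliquant x(0) = 10, nous trouvons x(t) = -5·t^2/2 + 20·t + 10. En utilisant x(t) = -5·t^2/2 + 20·t + 10 et en substituant t = 3, nous trouvons x = 95/2.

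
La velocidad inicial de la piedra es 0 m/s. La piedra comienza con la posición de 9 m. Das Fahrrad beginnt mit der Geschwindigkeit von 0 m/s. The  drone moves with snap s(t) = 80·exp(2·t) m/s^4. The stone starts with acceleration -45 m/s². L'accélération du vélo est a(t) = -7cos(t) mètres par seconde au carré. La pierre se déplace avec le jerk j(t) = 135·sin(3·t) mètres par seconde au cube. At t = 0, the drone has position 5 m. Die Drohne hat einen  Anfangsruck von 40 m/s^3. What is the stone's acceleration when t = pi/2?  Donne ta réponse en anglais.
Starting from jerk j(t) = 135·sin(3·t), we take 1 integral. Taking ∫j(t)dt and applying a(0) = -45, we find a(t) = -45·cos(3·t). From the given acceleration equation a(t) = -45·cos(3·t), we substitute t = pi/2 to get a = 0.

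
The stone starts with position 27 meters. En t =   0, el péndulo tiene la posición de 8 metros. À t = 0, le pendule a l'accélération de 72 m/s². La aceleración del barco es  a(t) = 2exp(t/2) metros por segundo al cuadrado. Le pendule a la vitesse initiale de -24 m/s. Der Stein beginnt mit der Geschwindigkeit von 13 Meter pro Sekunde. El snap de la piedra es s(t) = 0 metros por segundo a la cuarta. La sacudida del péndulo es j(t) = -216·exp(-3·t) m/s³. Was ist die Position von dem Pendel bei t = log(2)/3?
Ausgehend von dem Ruck j(t) = -216·exp(-3·t), nehmen wir 3 Stammfunktionen. Die Stammfunktion von dem Ruck, mit a(0) = 72, ergibt die Beschleunigung: a(t) = 72·exp(-3·t). Das Integral von der Beschleunigung ist die Geschwindigkeit. Mit v(0) = -24 erhalten wir v(t) = -24·exp(-3·t). Mit ∫v(t)dt und Anwendung von x(0) = 8, finden wir x(t) = 8·exp(-3·t). Aus der Gleichung für die Position x(t) = 8·exp(-3·t), setzen wir t = log(2)/3 ein und erhalten x = 4.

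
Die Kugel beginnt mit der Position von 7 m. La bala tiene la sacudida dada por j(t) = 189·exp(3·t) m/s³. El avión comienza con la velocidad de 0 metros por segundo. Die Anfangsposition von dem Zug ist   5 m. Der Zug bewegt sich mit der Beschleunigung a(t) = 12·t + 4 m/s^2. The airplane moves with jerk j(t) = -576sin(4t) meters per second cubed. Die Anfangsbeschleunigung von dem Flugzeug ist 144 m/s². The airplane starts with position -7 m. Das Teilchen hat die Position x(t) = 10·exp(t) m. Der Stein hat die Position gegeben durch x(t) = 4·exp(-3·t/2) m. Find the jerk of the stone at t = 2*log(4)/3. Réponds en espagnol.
Para resolver esto, necesitamos tomar 3 derivadas de nuestra ecuación de la posición x(t) = 4·exp(-3·t/2). Tomando d/dt de x(t), encontramos v(t) = -6·exp(-3·t/2). Tomando d/dt de v(t), encontramos a(t) = 9·exp(-3·t/2). Tomando d/dt de a(t), encontramos j(t) = -27·exp(-3·t/2)/2. Usando j(t) = -27·exp(-3·t/2)/2 y sustituyendo t = 2*log(4)/3, encontramos j = -27/8.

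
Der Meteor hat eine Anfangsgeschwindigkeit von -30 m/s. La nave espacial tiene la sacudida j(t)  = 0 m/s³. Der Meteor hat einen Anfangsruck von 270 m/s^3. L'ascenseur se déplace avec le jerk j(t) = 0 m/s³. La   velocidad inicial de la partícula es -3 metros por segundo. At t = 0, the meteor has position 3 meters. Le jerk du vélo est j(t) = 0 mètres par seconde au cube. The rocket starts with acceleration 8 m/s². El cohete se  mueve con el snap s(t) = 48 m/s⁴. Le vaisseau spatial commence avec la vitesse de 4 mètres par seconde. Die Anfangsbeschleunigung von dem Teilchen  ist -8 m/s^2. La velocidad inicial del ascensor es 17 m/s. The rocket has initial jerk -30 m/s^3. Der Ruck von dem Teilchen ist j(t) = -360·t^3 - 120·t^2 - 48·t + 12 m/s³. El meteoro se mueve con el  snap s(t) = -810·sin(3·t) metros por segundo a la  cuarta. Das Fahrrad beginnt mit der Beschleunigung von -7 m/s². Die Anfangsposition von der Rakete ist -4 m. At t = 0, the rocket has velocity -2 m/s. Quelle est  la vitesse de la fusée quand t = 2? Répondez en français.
Nous devons intégrer notre équation du snap s(t) = 48 3 fois. En prenant ∫s(t)dt et en appliquant j(0) = -30, nous trouvons j(t) = 48·t - 30. En intégrant le jerk et en utilisant la condition initiale a(0) = 8, nous obtenons a(t) = 24·t^2 - 30·t + 8. La primitive de l'accélération, avec v(0) = -2, donne la vitesse: v(t) = 8·t^3 - 15·t^2 + 8·t - 2. De l'équation de la vitesse v(t) = 8·t^3 - 15·t^2 + 8·t - 2, nous substituons t = 2 pour obtenir v = 18.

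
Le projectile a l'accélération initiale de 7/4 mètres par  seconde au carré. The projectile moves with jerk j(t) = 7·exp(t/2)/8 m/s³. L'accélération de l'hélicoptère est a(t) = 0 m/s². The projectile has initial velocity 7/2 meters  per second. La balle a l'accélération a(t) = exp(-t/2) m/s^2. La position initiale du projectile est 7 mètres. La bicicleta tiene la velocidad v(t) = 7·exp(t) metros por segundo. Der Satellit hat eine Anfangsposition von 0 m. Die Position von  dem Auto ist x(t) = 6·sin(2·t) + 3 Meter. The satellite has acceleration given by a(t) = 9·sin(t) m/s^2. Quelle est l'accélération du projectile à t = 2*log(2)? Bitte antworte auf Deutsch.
Ausgehend von dem Ruck j(t) = 7·exp(t/2)/8, nehmen wir 1 Integral. Durch Integration von dem Ruck und Verwendung der Anfangsbedingung a(0) = 7/4, erhalten wir a(t) = 7·exp(t/2)/4. Aus der Gleichung für die Beschleunigung a(t) = 7·exp(t/2)/4, setzen wir t = 2*log(2) ein und erhalten a = 7/2.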